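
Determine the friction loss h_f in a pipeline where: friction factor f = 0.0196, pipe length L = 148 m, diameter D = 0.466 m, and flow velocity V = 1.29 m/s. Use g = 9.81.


Darcy-Weisbach equation: h_f = f * (L/D) * V^2/(2g).
f * L/D = 0.0196 * 148/0.466 = 6.2249.
V^2/(2g) = 1.29^2 / (2*9.81) = 1.6641 / 19.62 = 0.0848 m.
h_f = 6.2249 * 0.0848 = 0.528 m.

0.528


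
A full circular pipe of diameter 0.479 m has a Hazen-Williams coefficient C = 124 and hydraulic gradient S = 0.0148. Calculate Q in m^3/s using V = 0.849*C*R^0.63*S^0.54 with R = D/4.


For a full circular pipe, R = D/4 = 0.479/4 = 0.1197 m.
V = 0.849 * 124 * 0.1197^0.63 * 0.0148^0.54
  = 0.849 * 124 * 0.262611 * 0.102788
  = 2.8417 m/s.
Pipe area A = pi*D^2/4 = pi*0.479^2/4 = 0.1802 m^2.
Q = A * V = 0.1802 * 2.8417 = 0.5121 m^3/s.

0.5121


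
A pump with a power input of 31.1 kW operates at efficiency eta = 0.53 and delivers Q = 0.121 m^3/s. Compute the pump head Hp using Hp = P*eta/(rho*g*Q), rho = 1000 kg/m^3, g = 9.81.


Pump head formula: Hp = P * eta / (rho * g * Q).
Numerator: P * eta = 31.1 * 1000 * 0.53 = 16483.0 W.
Denominator: rho * g * Q = 1000 * 9.81 * 0.121 = 1187.01.
Hp = 16483.0 / 1187.01 = 13.89 m.

13.89


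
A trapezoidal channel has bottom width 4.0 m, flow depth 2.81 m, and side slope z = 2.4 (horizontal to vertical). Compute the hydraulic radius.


For a trapezoidal section with side slope z:
A = (b + z*y)*y = (4.0 + 2.4*2.81)*2.81 = 30.191 m^2.
P = b + 2*y*sqrt(1 + z^2) = 4.0 + 2*2.81*sqrt(1 + 2.4^2) = 18.612 m.
R = A/P = 30.191 / 18.612 = 1.6221 m.

1.6221


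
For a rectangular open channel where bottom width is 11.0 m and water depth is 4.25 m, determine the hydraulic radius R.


For a rectangular section:
Flow area A = b * y = 11.0 * 4.25 = 46.75 m^2.
Wetted perimeter P = b + 2y = 11.0 + 2*4.25 = 19.5 m.
Hydraulic radius R = A/P = 46.75 / 19.5 = 2.3974 m.

2.3974


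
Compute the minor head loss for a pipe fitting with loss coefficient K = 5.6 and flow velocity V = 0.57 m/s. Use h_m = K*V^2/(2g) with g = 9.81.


Minor loss formula: h_m = K * V^2/(2g).
V^2 = 0.57^2 = 0.3249.
V^2/(2g) = 0.3249 / 19.62 = 0.0166 m.
h_m = 5.6 * 0.0166 = 0.0927 m.

0.0927


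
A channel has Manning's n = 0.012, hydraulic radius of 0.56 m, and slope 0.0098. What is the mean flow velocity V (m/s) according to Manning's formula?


Manning's equation gives V = (1/n) * R^(2/3) * S^(1/2).
First, compute R^(2/3) = 0.56^(2/3) = 0.6794.
Next, S^(1/2) = 0.0098^(1/2) = 0.098995.
Then 1/n = 1/0.012 = 83.33.
V = 83.33 * 0.6794 * 0.098995 = 5.6048 m/s.

5.6048


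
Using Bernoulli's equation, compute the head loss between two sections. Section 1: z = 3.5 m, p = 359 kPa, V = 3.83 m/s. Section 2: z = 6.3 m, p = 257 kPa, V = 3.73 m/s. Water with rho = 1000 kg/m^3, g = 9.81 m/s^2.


Total head at each section: H = z + p/(rho*g) + V^2/(2g).
H1 = 3.5 + 359*1000/(1000*9.81) + 3.83^2/(2*9.81)
   = 3.5 + 36.595 + 0.7477
   = 40.843 m.
H2 = 6.3 + 257*1000/(1000*9.81) + 3.73^2/(2*9.81)
   = 6.3 + 26.198 + 0.7091
   = 33.207 m.
h_L = H1 - H2 = 40.843 - 33.207 = 7.636 m.

7.636


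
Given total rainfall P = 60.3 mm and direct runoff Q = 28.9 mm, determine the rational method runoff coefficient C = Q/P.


The runoff coefficient C = runoff depth / rainfall depth.
C = 28.9 / 60.3
  = 0.4793.

0.4793


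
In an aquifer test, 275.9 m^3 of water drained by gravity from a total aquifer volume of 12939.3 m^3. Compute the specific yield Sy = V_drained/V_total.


Specific yield Sy = Volume drained / Total volume.
Sy = 275.9 / 12939.3
   = 0.0213.

0.0213


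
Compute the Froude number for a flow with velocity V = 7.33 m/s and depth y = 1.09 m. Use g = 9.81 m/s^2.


The Froude number is defined as Fr = V / sqrt(g*y).
g*y = 9.81 * 1.09 = 10.6929.
sqrt(g*y) = sqrt(10.6929) = 3.27.
Fr = 7.33 / 3.27 = 2.2416.

2.2416


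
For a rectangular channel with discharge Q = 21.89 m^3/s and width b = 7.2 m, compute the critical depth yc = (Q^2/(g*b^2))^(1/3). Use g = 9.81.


Using yc = (Q^2 / (g * b^2))^(1/3):
Q^2 = 21.89^2 = 479.17.
g * b^2 = 9.81 * 7.2^2 = 9.81 * 51.84 = 508.55.
Q^2 / (g*b^2) = 479.17 / 508.55 = 0.9422.
yc = 0.9422^(1/3) = 0.9804 m.

0.9804


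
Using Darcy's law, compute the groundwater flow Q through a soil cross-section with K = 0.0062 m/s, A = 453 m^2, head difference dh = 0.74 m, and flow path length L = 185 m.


Darcy's law: Q = K * A * i, where i = dh/L.
Hydraulic gradient i = 0.74 / 185 = 0.004.
Q = 0.0062 * 453 * 0.004
  = 0.0112 m^3/s.

0.0112


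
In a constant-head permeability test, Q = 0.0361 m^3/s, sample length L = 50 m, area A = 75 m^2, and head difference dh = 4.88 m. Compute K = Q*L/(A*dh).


From K = Q*L / (A*dh):
Numerator: Q*L = 0.0361 * 50 = 1.805.
Denominator: A*dh = 75 * 4.88 = 366.0.
K = 1.805 / 366.0 = 0.004932 m/s.

0.004932


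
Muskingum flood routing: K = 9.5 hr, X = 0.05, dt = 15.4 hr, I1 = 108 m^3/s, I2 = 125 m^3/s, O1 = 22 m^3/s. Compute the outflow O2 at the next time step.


Muskingum coefficients:
denom = 2*K*(1-X) + dt = 2*9.5*(1-0.05) + 15.4 = 33.45.
C0 = (dt - 2*K*X)/denom = (15.4 - 2*9.5*0.05)/33.45 = 0.432.
C1 = (dt + 2*K*X)/denom = (15.4 + 2*9.5*0.05)/33.45 = 0.4888.
C2 = (2*K*(1-X) - dt)/denom = 0.0792.
O2 = C0*I2 + C1*I1 + C2*O1
   = 0.432*125 + 0.4888*108 + 0.0792*22
   = 108.53 m^3/s.

108.53


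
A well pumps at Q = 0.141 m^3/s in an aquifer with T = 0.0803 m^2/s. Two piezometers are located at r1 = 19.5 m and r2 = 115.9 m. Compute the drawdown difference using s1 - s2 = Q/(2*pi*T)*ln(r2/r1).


Thiem equation: s1 - s2 = Q/(2*pi*T) * ln(r2/r1).
ln(r2/r1) = ln(115.9/19.5) = 1.7823.
Q/(2*pi*T) = 0.141 / (2*pi*0.0803) = 0.141 / 0.5045 = 0.2795.
s1 - s2 = 0.2795 * 1.7823 = 0.4981 m.

0.4981


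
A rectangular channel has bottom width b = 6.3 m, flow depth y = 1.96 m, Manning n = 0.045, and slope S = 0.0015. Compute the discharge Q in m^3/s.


For a rectangular channel, the cross-sectional area A = b * y = 6.3 * 1.96 = 12.35 m^2.
The wetted perimeter P = b + 2y = 6.3 + 2*1.96 = 10.22 m.
Hydraulic radius R = A/P = 12.35/10.22 = 1.2082 m.
Velocity V = (1/n)*R^(2/3)*S^(1/2) = (1/0.045)*1.2082^(2/3)*0.0015^(1/2) = 0.9763 m/s.
Discharge Q = A * V = 12.35 * 0.9763 = 12.056 m^3/s.

12.056


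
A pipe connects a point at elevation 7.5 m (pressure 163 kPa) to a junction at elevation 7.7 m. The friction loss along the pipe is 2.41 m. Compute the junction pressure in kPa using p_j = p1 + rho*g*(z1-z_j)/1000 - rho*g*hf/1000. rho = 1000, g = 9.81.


Junction pressure: p_j = p1 + rho*g*(z1 - z_j)/1000 - rho*g*hf/1000.
Elevation term = 1000*9.81*(7.5 - 7.7)/1000 = -1.962 kPa.
Friction term = 1000*9.81*2.41/1000 = 23.642 kPa.
p_j = 163 + -1.962 - 23.642 = 137.4 kPa.

137.4


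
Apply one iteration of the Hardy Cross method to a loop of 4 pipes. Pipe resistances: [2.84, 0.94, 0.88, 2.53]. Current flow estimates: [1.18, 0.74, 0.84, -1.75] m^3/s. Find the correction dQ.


Numerator terms (r*Q*|Q|): 2.84*1.18*|1.18| = 3.9544; 0.94*0.74*|0.74| = 0.5147; 0.88*0.84*|0.84| = 0.6209; 2.53*-1.75*|-1.75| = -7.7481.
Sum of numerator = -2.658.
Denominator terms (r*|Q|): 2.84*|1.18| = 3.3512; 0.94*|0.74| = 0.6956; 0.88*|0.84| = 0.7392; 2.53*|-1.75| = 4.4275.
2 * sum of denominator = 2 * 9.2135 = 18.427.
dQ = --2.658 / 18.427 = 0.1442 m^3/s.

0.1442


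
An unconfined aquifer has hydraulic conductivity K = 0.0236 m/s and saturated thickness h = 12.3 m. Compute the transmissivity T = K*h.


Transmissivity is defined as T = K * h.
T = 0.0236 * 12.3
  = 0.2903 m^2/s.

0.2903


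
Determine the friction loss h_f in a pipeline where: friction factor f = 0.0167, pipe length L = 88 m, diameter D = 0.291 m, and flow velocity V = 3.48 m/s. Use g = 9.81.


Darcy-Weisbach equation: h_f = f * (L/D) * V^2/(2g).
f * L/D = 0.0167 * 88/0.291 = 5.0502.
V^2/(2g) = 3.48^2 / (2*9.81) = 12.1104 / 19.62 = 0.6172 m.
h_f = 5.0502 * 0.6172 = 3.117 m.

3.117


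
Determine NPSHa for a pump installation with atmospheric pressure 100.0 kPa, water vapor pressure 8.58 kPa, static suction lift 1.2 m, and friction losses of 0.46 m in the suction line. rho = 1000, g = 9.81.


NPSHa = p_atm/(rho*g) - z_s - hf_s - p_vap/(rho*g).
p_atm/(rho*g) = 100.0*1000 / (1000*9.81) = 10.194 m.
p_vap/(rho*g) = 8.58*1000 / (1000*9.81) = 0.875 m.
NPSHa = 10.194 - 1.2 - 0.46 - 0.875
      = 7.66 m.

7.66


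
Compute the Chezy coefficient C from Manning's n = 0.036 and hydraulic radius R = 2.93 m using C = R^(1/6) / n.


The Chezy coefficient relates to Manning's n through C = R^(1/6) / n.
R^(1/6) = 2.93^(1/6) = 1.196221.
C = 1.196221 / 0.036 = 33.23 m^(1/2)/s.

33.23


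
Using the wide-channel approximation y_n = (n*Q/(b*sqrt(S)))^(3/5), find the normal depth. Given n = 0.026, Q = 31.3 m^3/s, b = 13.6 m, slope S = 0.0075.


We use the wide-channel approximation y_n = (n*Q/(b*sqrt(S)))^(3/5).
sqrt(S) = sqrt(0.0075) = 0.086603.
Numerator: n*Q = 0.026 * 31.3 = 0.8138.
Denominator: b*sqrt(S) = 13.6 * 0.086603 = 1.177801.
arg = 0.691.
y_n = 0.691^(3/5) = 0.8011 m.

0.8011


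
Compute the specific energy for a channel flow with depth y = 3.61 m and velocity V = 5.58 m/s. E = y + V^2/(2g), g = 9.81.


Specific energy E = y + V^2/(2g).
Velocity head = V^2/(2g) = 5.58^2 / (2*9.81) = 31.1364 / 19.62 = 1.587 m.
E = 3.61 + 1.587 = 5.197 m.

5.197


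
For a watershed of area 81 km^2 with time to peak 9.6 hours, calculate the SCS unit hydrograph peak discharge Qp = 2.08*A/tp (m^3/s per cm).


SCS formula: Qp = 2.08 * A / tp.
Qp = 2.08 * 81 / 9.6
   = 168.48 / 9.6
   = 17.55 m^3/s per cm.

17.55


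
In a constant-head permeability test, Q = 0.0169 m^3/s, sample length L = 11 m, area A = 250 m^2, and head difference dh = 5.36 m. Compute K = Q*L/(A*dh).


From K = Q*L / (A*dh):
Numerator: Q*L = 0.0169 * 11 = 0.1859.
Denominator: A*dh = 250 * 5.36 = 1340.0.
K = 0.1859 / 1340.0 = 0.000139 m/s.

0.000139


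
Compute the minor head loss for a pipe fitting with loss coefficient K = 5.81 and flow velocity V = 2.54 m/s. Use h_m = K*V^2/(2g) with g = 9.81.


Minor loss formula: h_m = K * V^2/(2g).
V^2 = 2.54^2 = 6.4516.
V^2/(2g) = 6.4516 / 19.62 = 0.3288 m.
h_m = 5.81 * 0.3288 = 1.9105 m.

1.9105


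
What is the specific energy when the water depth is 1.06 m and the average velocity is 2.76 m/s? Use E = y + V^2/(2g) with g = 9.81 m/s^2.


Specific energy E = y + V^2/(2g).
Velocity head = V^2/(2g) = 2.76^2 / (2*9.81) = 7.6176 / 19.62 = 0.3883 m.
E = 1.06 + 0.3883 = 1.4483 m.

1.4483


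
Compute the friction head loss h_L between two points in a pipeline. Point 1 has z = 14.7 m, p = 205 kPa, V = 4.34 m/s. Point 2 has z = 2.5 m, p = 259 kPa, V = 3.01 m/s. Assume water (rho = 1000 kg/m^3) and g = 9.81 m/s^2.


Total head at each section: H = z + p/(rho*g) + V^2/(2g).
H1 = 14.7 + 205*1000/(1000*9.81) + 4.34^2/(2*9.81)
   = 14.7 + 20.897 + 0.96
   = 36.557 m.
H2 = 2.5 + 259*1000/(1000*9.81) + 3.01^2/(2*9.81)
   = 2.5 + 26.402 + 0.4618
   = 29.363 m.
h_L = H1 - H2 = 36.557 - 29.363 = 7.194 m.

7.194


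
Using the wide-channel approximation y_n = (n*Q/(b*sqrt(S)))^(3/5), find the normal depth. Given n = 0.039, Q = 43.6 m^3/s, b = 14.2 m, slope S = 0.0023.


We use the wide-channel approximation y_n = (n*Q/(b*sqrt(S)))^(3/5).
sqrt(S) = sqrt(0.0023) = 0.047958.
Numerator: n*Q = 0.039 * 43.6 = 1.7004.
Denominator: b*sqrt(S) = 14.2 * 0.047958 = 0.681004.
arg = 2.4969.
y_n = 2.4969^(3/5) = 1.7316 m.

1.7316


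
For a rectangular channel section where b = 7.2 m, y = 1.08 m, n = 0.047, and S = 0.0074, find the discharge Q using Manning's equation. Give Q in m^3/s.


For a rectangular channel, the cross-sectional area A = b * y = 7.2 * 1.08 = 7.78 m^2.
The wetted perimeter P = b + 2y = 7.2 + 2*1.08 = 9.36 m.
Hydraulic radius R = A/P = 7.78/9.36 = 0.8308 m.
Velocity V = (1/n)*R^(2/3)*S^(1/2) = (1/0.047)*0.8308^(2/3)*0.0074^(1/2) = 1.6175 m/s.
Discharge Q = A * V = 7.78 * 1.6175 = 12.578 m^3/s.

12.578


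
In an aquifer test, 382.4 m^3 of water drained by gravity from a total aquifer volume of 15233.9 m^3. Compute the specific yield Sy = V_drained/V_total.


Specific yield Sy = Volume drained / Total volume.
Sy = 382.4 / 15233.9
   = 0.0251.

0.0251


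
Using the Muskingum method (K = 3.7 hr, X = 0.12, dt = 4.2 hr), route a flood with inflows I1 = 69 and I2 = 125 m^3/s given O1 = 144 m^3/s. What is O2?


Muskingum coefficients:
denom = 2*K*(1-X) + dt = 2*3.7*(1-0.12) + 4.2 = 10.712.
C0 = (dt - 2*K*X)/denom = (4.2 - 2*3.7*0.12)/10.712 = 0.3092.
C1 = (dt + 2*K*X)/denom = (4.2 + 2*3.7*0.12)/10.712 = 0.475.
C2 = (2*K*(1-X) - dt)/denom = 0.2158.
O2 = C0*I2 + C1*I1 + C2*O1
   = 0.3092*125 + 0.475*69 + 0.2158*144
   = 102.5 m^3/s.

102.5


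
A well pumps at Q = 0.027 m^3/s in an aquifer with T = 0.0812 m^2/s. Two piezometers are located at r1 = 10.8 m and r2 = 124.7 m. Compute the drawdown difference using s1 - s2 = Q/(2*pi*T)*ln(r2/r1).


Thiem equation: s1 - s2 = Q/(2*pi*T) * ln(r2/r1).
ln(r2/r1) = ln(124.7/10.8) = 2.4464.
Q/(2*pi*T) = 0.027 / (2*pi*0.0812) = 0.027 / 0.5102 = 0.0529.
s1 - s2 = 0.0529 * 2.4464 = 0.1295 m.

0.1295


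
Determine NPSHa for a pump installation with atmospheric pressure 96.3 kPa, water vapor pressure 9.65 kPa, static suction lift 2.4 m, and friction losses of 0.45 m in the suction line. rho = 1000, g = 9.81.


NPSHa = p_atm/(rho*g) - z_s - hf_s - p_vap/(rho*g).
p_atm/(rho*g) = 96.3*1000 / (1000*9.81) = 9.817 m.
p_vap/(rho*g) = 9.65*1000 / (1000*9.81) = 0.984 m.
NPSHa = 9.817 - 2.4 - 0.45 - 0.984
      = 5.98 m.

5.98


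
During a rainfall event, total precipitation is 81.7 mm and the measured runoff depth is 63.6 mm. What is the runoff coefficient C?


The runoff coefficient C = runoff depth / rainfall depth.
C = 63.6 / 81.7
  = 0.7785.

0.7785


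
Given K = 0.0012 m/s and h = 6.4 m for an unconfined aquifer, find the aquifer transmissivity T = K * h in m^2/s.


Transmissivity is defined as T = K * h.
T = 0.0012 * 6.4
  = 0.0077 m^2/s.

0.0077


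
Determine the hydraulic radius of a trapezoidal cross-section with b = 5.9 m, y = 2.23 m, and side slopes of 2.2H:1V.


For a trapezoidal section with side slope z:
A = (b + z*y)*y = (5.9 + 2.2*2.23)*2.23 = 24.097 m^2.
P = b + 2*y*sqrt(1 + z^2) = 5.9 + 2*2.23*sqrt(1 + 2.2^2) = 16.678 m.
R = A/P = 24.097 / 16.678 = 1.4449 m.

1.4449


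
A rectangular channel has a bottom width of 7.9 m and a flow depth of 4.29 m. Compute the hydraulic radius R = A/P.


For a rectangular section:
Flow area A = b * y = 7.9 * 4.29 = 33.89 m^2.
Wetted perimeter P = b + 2y = 7.9 + 2*4.29 = 16.48 m.
Hydraulic radius R = A/P = 33.89 / 16.48 = 2.0565 m.

2.0565


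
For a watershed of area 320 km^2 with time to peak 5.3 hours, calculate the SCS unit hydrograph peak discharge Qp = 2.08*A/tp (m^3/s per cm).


SCS formula: Qp = 2.08 * A / tp.
Qp = 2.08 * 320 / 5.3
   = 665.6 / 5.3
   = 125.58 m^3/s per cm.

125.58


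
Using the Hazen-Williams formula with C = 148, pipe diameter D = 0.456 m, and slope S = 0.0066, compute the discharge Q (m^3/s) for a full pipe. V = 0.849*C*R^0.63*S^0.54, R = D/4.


For a full circular pipe, R = D/4 = 0.456/4 = 0.114 m.
V = 0.849 * 148 * 0.114^0.63 * 0.0066^0.54
  = 0.849 * 148 * 0.254595 * 0.066459
  = 2.126 m/s.
Pipe area A = pi*D^2/4 = pi*0.456^2/4 = 0.1633 m^2.
Q = A * V = 0.1633 * 2.126 = 0.3472 m^3/s.

0.3472


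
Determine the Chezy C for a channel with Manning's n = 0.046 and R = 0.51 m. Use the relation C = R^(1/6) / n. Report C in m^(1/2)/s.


The Chezy coefficient relates to Manning's n through C = R^(1/6) / n.
R^(1/6) = 0.51^(1/6) = 0.893844.
C = 0.893844 / 0.046 = 19.43 m^(1/2)/s.

19.43


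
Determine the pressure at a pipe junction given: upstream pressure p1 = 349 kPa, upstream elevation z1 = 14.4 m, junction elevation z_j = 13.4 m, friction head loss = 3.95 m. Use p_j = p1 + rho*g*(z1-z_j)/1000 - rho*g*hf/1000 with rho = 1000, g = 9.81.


Junction pressure: p_j = p1 + rho*g*(z1 - z_j)/1000 - rho*g*hf/1000.
Elevation term = 1000*9.81*(14.4 - 13.4)/1000 = 9.81 kPa.
Friction term = 1000*9.81*3.95/1000 = 38.749 kPa.
p_j = 349 + 9.81 - 38.749 = 320.06 kPa.

320.06


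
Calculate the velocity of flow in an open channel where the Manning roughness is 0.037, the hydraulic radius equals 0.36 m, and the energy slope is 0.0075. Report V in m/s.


Manning's equation gives V = (1/n) * R^(2/3) * S^(1/2).
First, compute R^(2/3) = 0.36^(2/3) = 0.5061.
Next, S^(1/2) = 0.0075^(1/2) = 0.086603.
Then 1/n = 1/0.037 = 27.03.
V = 27.03 * 0.5061 * 0.086603 = 1.1845 m/s.

1.1845


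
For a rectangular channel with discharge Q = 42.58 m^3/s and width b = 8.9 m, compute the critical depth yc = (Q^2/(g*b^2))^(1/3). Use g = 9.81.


Using yc = (Q^2 / (g * b^2))^(1/3):
Q^2 = 42.58^2 = 1813.06.
g * b^2 = 9.81 * 8.9^2 = 9.81 * 79.21 = 777.05.
Q^2 / (g*b^2) = 1813.06 / 777.05 = 2.3333.
yc = 2.3333^(1/3) = 1.3263 m.

1.3263


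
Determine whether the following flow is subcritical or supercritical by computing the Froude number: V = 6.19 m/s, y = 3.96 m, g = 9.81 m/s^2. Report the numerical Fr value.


The Froude number is defined as Fr = V / sqrt(g*y).
g*y = 9.81 * 3.96 = 38.8476.
sqrt(g*y) = sqrt(38.8476) = 6.2328.
Fr = 6.19 / 6.2328 = 0.9931.
Since Fr < 1, the flow is subcritical.

0.9931


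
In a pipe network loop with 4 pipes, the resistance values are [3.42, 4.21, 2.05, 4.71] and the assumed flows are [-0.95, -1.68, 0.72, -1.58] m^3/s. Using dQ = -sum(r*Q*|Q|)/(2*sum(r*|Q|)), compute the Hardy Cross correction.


Numerator terms (r*Q*|Q|): 3.42*-0.95*|-0.95| = -3.0865; 4.21*-1.68*|-1.68| = -11.8823; 2.05*0.72*|0.72| = 1.0627; 4.71*-1.58*|-1.58| = -11.758.
Sum of numerator = -25.6642.
Denominator terms (r*|Q|): 3.42*|-0.95| = 3.249; 4.21*|-1.68| = 7.0728; 2.05*|0.72| = 1.476; 4.71*|-1.58| = 7.4418.
2 * sum of denominator = 2 * 19.2396 = 38.4792.
dQ = --25.6642 / 38.4792 = 0.667 m^3/s.

0.667


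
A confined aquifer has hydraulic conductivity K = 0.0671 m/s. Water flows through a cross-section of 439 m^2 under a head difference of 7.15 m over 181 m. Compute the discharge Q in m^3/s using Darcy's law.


Darcy's law: Q = K * A * i, where i = dh/L.
Hydraulic gradient i = 7.15 / 181 = 0.039503.
Q = 0.0671 * 439 * 0.039503
  = 1.1636 m^3/s.

1.1636


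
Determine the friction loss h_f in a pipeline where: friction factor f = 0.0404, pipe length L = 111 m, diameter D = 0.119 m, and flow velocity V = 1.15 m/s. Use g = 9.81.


Darcy-Weisbach equation: h_f = f * (L/D) * V^2/(2g).
f * L/D = 0.0404 * 111/0.119 = 37.684.
V^2/(2g) = 1.15^2 / (2*9.81) = 1.3225 / 19.62 = 0.0674 m.
h_f = 37.684 * 0.0674 = 2.54 m.

2.54


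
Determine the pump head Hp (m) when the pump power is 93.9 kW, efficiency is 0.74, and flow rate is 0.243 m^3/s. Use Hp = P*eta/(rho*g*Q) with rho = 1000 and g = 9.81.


Pump head formula: Hp = P * eta / (rho * g * Q).
Numerator: P * eta = 93.9 * 1000 * 0.74 = 69486.0 W.
Denominator: rho * g * Q = 1000 * 9.81 * 0.243 = 2383.83.
Hp = 69486.0 / 2383.83 = 29.15 m.

29.15


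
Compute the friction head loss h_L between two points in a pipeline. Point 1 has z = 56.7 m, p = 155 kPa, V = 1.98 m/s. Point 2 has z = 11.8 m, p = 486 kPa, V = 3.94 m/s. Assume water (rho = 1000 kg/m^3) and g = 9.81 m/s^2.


Total head at each section: H = z + p/(rho*g) + V^2/(2g).
H1 = 56.7 + 155*1000/(1000*9.81) + 1.98^2/(2*9.81)
   = 56.7 + 15.8 + 0.1998
   = 72.7 m.
H2 = 11.8 + 486*1000/(1000*9.81) + 3.94^2/(2*9.81)
   = 11.8 + 49.541 + 0.7912
   = 62.132 m.
h_L = H1 - H2 = 72.7 - 62.132 = 10.568 m.

10.568


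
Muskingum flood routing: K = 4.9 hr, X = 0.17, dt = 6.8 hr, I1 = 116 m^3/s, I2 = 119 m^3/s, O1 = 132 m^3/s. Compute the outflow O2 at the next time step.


Muskingum coefficients:
denom = 2*K*(1-X) + dt = 2*4.9*(1-0.17) + 6.8 = 14.934.
C0 = (dt - 2*K*X)/denom = (6.8 - 2*4.9*0.17)/14.934 = 0.3438.
C1 = (dt + 2*K*X)/denom = (6.8 + 2*4.9*0.17)/14.934 = 0.5669.
C2 = (2*K*(1-X) - dt)/denom = 0.0893.
O2 = C0*I2 + C1*I1 + C2*O1
   = 0.3438*119 + 0.5669*116 + 0.0893*132
   = 118.46 m^3/s.

118.46


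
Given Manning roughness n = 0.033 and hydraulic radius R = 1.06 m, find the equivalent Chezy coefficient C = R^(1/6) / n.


The Chezy coefficient relates to Manning's n through C = R^(1/6) / n.
R^(1/6) = 1.06^(1/6) = 1.009759.
C = 1.009759 / 0.033 = 30.6 m^(1/2)/s.

30.6


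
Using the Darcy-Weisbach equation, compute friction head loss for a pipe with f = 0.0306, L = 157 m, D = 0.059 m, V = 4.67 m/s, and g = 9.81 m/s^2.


Darcy-Weisbach equation: h_f = f * (L/D) * V^2/(2g).
f * L/D = 0.0306 * 157/0.059 = 81.4271.
V^2/(2g) = 4.67^2 / (2*9.81) = 21.8089 / 19.62 = 1.1116 m.
h_f = 81.4271 * 1.1116 = 90.512 m.

90.512


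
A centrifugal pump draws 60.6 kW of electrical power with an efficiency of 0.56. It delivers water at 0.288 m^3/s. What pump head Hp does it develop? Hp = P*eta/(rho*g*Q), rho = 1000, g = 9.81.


Pump head formula: Hp = P * eta / (rho * g * Q).
Numerator: P * eta = 60.6 * 1000 * 0.56 = 33936.0 W.
Denominator: rho * g * Q = 1000 * 9.81 * 0.288 = 2825.28.
Hp = 33936.0 / 2825.28 = 12.01 m.

12.01


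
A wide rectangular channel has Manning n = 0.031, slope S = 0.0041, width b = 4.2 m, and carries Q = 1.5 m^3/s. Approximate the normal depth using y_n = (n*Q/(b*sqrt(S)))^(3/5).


We use the wide-channel approximation y_n = (n*Q/(b*sqrt(S)))^(3/5).
sqrt(S) = sqrt(0.0041) = 0.064031.
Numerator: n*Q = 0.031 * 1.5 = 0.0465.
Denominator: b*sqrt(S) = 4.2 * 0.064031 = 0.26893.
arg = 0.1729.
y_n = 0.1729^(3/5) = 0.3489 m.

0.3489


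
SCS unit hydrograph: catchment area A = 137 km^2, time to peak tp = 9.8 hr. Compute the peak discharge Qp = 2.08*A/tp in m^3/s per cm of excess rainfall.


SCS formula: Qp = 2.08 * A / tp.
Qp = 2.08 * 137 / 9.8
   = 284.96 / 9.8
   = 29.08 m^3/s per cm.

29.08


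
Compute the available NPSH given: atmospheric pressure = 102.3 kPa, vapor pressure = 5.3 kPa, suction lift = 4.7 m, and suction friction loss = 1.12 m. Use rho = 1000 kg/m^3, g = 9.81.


NPSHa = p_atm/(rho*g) - z_s - hf_s - p_vap/(rho*g).
p_atm/(rho*g) = 102.3*1000 / (1000*9.81) = 10.428 m.
p_vap/(rho*g) = 5.3*1000 / (1000*9.81) = 0.54 m.
NPSHa = 10.428 - 4.7 - 1.12 - 0.54
      = 4.07 m.

4.07


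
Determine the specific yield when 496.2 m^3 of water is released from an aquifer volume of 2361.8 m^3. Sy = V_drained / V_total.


Specific yield Sy = Volume drained / Total volume.
Sy = 496.2 / 2361.8
   = 0.2101.

0.2101


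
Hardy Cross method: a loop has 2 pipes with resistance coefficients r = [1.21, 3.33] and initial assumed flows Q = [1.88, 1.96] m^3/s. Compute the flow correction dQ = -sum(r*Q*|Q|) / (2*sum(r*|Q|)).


Numerator terms (r*Q*|Q|): 1.21*1.88*|1.88| = 4.2766; 3.33*1.96*|1.96| = 12.7925.
Sum of numerator = 17.0692.
Denominator terms (r*|Q|): 1.21*|1.88| = 2.2748; 3.33*|1.96| = 6.5268.
2 * sum of denominator = 2 * 8.8016 = 17.6032.
dQ = -17.0692 / 17.6032 = -0.9697 m^3/s.

-0.9697


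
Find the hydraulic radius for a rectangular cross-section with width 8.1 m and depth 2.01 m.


For a rectangular section:
Flow area A = b * y = 8.1 * 2.01 = 16.28 m^2.
Wetted perimeter P = b + 2y = 8.1 + 2*2.01 = 12.12 m.
Hydraulic radius R = A/P = 16.28 / 12.12 = 1.3433 m.

1.3433


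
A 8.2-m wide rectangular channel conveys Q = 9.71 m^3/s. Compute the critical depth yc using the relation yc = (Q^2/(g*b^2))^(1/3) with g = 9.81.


Using yc = (Q^2 / (g * b^2))^(1/3):
Q^2 = 9.71^2 = 94.28.
g * b^2 = 9.81 * 8.2^2 = 9.81 * 67.24 = 659.62.
Q^2 / (g*b^2) = 94.28 / 659.62 = 0.1429.
yc = 0.1429^(1/3) = 0.5229 m.

0.5229


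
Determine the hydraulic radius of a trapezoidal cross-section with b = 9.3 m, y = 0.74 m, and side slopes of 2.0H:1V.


For a trapezoidal section with side slope z:
A = (b + z*y)*y = (9.3 + 2.0*0.74)*0.74 = 7.977 m^2.
P = b + 2*y*sqrt(1 + z^2) = 9.3 + 2*0.74*sqrt(1 + 2.0^2) = 12.609 m.
R = A/P = 7.977 / 12.609 = 0.6326 m.

0.6326


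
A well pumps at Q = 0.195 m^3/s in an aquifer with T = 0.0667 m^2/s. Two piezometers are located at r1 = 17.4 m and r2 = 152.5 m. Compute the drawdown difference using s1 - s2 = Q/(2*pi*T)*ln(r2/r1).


Thiem equation: s1 - s2 = Q/(2*pi*T) * ln(r2/r1).
ln(r2/r1) = ln(152.5/17.4) = 2.1707.
Q/(2*pi*T) = 0.195 / (2*pi*0.0667) = 0.195 / 0.4191 = 0.4653.
s1 - s2 = 0.4653 * 2.1707 = 1.01 m.

1.01


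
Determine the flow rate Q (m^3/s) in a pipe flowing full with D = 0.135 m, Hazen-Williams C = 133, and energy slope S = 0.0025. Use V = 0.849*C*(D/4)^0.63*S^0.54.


For a full circular pipe, R = D/4 = 0.135/4 = 0.0338 m.
V = 0.849 * 133 * 0.0338^0.63 * 0.0025^0.54
  = 0.849 * 133 * 0.118253 * 0.039345
  = 0.5254 m/s.
Pipe area A = pi*D^2/4 = pi*0.135^2/4 = 0.0143 m^2.
Q = A * V = 0.0143 * 0.5254 = 0.0075 m^3/s.

0.0075


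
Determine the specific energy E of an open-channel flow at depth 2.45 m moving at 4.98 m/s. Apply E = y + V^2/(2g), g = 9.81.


Specific energy E = y + V^2/(2g).
Velocity head = V^2/(2g) = 4.98^2 / (2*9.81) = 24.8004 / 19.62 = 1.264 m.
E = 2.45 + 1.264 = 3.714 m.

3.714


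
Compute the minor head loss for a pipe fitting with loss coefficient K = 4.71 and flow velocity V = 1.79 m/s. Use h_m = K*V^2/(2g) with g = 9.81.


Minor loss formula: h_m = K * V^2/(2g).
V^2 = 1.79^2 = 3.2041.
V^2/(2g) = 3.2041 / 19.62 = 0.1633 m.
h_m = 4.71 * 0.1633 = 0.7692 m.

0.7692


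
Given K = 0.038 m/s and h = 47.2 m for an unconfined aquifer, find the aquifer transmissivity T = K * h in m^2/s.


Transmissivity is defined as T = K * h.
T = 0.038 * 47.2
  = 1.7936 m^2/s.

1.7936


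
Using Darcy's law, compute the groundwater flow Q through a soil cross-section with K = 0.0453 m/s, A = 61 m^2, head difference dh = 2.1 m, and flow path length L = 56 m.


Darcy's law: Q = K * A * i, where i = dh/L.
Hydraulic gradient i = 2.1 / 56 = 0.0375.
Q = 0.0453 * 61 * 0.0375
  = 0.1036 m^3/s.

0.1036


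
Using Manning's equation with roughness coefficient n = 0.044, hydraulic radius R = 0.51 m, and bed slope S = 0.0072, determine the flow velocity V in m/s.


Manning's equation gives V = (1/n) * R^(2/3) * S^(1/2).
First, compute R^(2/3) = 0.51^(2/3) = 0.6383.
Next, S^(1/2) = 0.0072^(1/2) = 0.084853.
Then 1/n = 1/0.044 = 22.73.
V = 22.73 * 0.6383 * 0.084853 = 1.231 m/s.

1.231


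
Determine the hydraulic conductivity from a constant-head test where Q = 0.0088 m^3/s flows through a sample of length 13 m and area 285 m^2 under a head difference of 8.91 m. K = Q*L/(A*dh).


From K = Q*L / (A*dh):
Numerator: Q*L = 0.0088 * 13 = 0.1144.
Denominator: A*dh = 285 * 8.91 = 2539.35.
K = 0.1144 / 2539.35 = 4.5e-05 m/s.

4.5e-05


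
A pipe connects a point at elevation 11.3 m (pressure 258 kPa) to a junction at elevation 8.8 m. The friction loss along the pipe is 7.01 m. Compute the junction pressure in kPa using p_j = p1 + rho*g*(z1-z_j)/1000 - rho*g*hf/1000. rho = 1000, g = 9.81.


Junction pressure: p_j = p1 + rho*g*(z1 - z_j)/1000 - rho*g*hf/1000.
Elevation term = 1000*9.81*(11.3 - 8.8)/1000 = 24.525 kPa.
Friction term = 1000*9.81*7.01/1000 = 68.768 kPa.
p_j = 258 + 24.525 - 68.768 = 213.76 kPa.

213.76


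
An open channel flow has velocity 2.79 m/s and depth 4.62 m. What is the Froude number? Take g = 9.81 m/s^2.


The Froude number is defined as Fr = V / sqrt(g*y).
g*y = 9.81 * 4.62 = 45.3222.
sqrt(g*y) = sqrt(45.3222) = 6.7322.
Fr = 2.79 / 6.7322 = 0.4144.

0.4144


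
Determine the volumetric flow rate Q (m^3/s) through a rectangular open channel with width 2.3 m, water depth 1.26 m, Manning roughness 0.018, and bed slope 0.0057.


For a rectangular channel, the cross-sectional area A = b * y = 2.3 * 1.26 = 2.9 m^2.
The wetted perimeter P = b + 2y = 2.3 + 2*1.26 = 4.82 m.
Hydraulic radius R = A/P = 2.9/4.82 = 0.6012 m.
Velocity V = (1/n)*R^(2/3)*S^(1/2) = (1/0.018)*0.6012^(2/3)*0.0057^(1/2) = 2.9879 m/s.
Discharge Q = A * V = 2.9 * 2.9879 = 8.659 m^3/s.

8.659


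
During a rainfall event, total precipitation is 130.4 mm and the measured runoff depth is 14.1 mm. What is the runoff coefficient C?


The runoff coefficient C = runoff depth / rainfall depth.
C = 14.1 / 130.4
  = 0.1081.

0.1081


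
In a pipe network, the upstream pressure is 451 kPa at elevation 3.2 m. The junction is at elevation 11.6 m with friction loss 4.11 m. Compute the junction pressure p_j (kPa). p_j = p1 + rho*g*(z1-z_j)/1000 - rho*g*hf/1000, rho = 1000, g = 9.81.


Junction pressure: p_j = p1 + rho*g*(z1 - z_j)/1000 - rho*g*hf/1000.
Elevation term = 1000*9.81*(3.2 - 11.6)/1000 = -82.404 kPa.
Friction term = 1000*9.81*4.11/1000 = 40.319 kPa.
p_j = 451 + -82.404 - 40.319 = 328.28 kPa.

328.28


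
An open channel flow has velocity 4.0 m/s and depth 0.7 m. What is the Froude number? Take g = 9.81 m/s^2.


The Froude number is defined as Fr = V / sqrt(g*y).
g*y = 9.81 * 0.7 = 6.867.
sqrt(g*y) = sqrt(6.867) = 2.6205.
Fr = 4.0 / 2.6205 = 1.5264.

1.5264


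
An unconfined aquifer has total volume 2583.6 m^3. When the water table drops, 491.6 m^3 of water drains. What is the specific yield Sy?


Specific yield Sy = Volume drained / Total volume.
Sy = 491.6 / 2583.6
   = 0.1903.

0.1903


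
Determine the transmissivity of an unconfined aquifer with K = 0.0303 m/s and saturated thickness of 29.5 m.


Transmissivity is defined as T = K * h.
T = 0.0303 * 29.5
  = 0.8939 m^2/s.

0.8939


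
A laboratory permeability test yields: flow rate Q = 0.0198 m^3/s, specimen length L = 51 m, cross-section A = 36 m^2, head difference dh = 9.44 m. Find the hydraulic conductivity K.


From K = Q*L / (A*dh):
Numerator: Q*L = 0.0198 * 51 = 1.0098.
Denominator: A*dh = 36 * 9.44 = 339.84.
K = 1.0098 / 339.84 = 0.002971 m/s.

0.002971


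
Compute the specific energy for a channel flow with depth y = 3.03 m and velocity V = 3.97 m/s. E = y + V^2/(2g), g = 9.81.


Specific energy E = y + V^2/(2g).
Velocity head = V^2/(2g) = 3.97^2 / (2*9.81) = 15.7609 / 19.62 = 0.8033 m.
E = 3.03 + 0.8033 = 3.8333 m.

3.8333


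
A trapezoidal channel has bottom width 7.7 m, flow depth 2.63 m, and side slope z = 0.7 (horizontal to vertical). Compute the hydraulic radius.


For a trapezoidal section with side slope z:
A = (b + z*y)*y = (7.7 + 0.7*2.63)*2.63 = 25.093 m^2.
P = b + 2*y*sqrt(1 + z^2) = 7.7 + 2*2.63*sqrt(1 + 0.7^2) = 14.121 m.
R = A/P = 25.093 / 14.121 = 1.777 m.

1.777


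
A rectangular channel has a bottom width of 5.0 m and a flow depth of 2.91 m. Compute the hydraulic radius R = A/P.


For a rectangular section:
Flow area A = b * y = 5.0 * 2.91 = 14.55 m^2.
Wetted perimeter P = b + 2y = 5.0 + 2*2.91 = 10.82 m.
Hydraulic radius R = A/P = 14.55 / 10.82 = 1.3447 m.

1.3447


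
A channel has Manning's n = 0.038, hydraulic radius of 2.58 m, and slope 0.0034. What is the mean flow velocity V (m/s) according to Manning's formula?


Manning's equation gives V = (1/n) * R^(2/3) * S^(1/2).
First, compute R^(2/3) = 2.58^(2/3) = 1.8811.
Next, S^(1/2) = 0.0034^(1/2) = 0.05831.
Then 1/n = 1/0.038 = 26.32.
V = 26.32 * 1.8811 * 0.05831 = 2.8865 m/s.

2.8865


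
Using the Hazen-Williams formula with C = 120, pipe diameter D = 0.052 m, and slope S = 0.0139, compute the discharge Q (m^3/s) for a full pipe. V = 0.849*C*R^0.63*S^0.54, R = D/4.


For a full circular pipe, R = D/4 = 0.052/4 = 0.013 m.
V = 0.849 * 120 * 0.013^0.63 * 0.0139^0.54
  = 0.849 * 120 * 0.064831 * 0.099364
  = 0.6563 m/s.
Pipe area A = pi*D^2/4 = pi*0.052^2/4 = 0.0021 m^2.
Q = A * V = 0.0021 * 0.6563 = 0.0014 m^3/s.

0.0014


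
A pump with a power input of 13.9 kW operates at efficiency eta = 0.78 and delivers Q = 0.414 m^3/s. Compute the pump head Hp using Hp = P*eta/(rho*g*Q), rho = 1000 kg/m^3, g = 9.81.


Pump head formula: Hp = P * eta / (rho * g * Q).
Numerator: P * eta = 13.9 * 1000 * 0.78 = 10842.0 W.
Denominator: rho * g * Q = 1000 * 9.81 * 0.414 = 4061.34.
Hp = 10842.0 / 4061.34 = 2.67 m.

2.67


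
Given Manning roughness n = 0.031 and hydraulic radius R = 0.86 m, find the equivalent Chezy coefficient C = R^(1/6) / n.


The Chezy coefficient relates to Manning's n through C = R^(1/6) / n.
R^(1/6) = 0.86^(1/6) = 0.975176.
C = 0.975176 / 0.031 = 31.46 m^(1/2)/s.

31.46


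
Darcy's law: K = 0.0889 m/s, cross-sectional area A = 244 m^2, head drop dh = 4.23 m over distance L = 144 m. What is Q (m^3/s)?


Darcy's law: Q = K * A * i, where i = dh/L.
Hydraulic gradient i = 4.23 / 144 = 0.029375.
Q = 0.0889 * 244 * 0.029375
  = 0.6372 m^3/s.

0.6372


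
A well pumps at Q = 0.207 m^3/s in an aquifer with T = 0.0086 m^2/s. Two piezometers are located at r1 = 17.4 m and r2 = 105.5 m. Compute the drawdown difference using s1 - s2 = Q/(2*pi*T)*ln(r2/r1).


Thiem equation: s1 - s2 = Q/(2*pi*T) * ln(r2/r1).
ln(r2/r1) = ln(105.5/17.4) = 1.8022.
Q/(2*pi*T) = 0.207 / (2*pi*0.0086) = 0.207 / 0.054 = 3.8308.
s1 - s2 = 3.8308 * 1.8022 = 6.9041 m.

6.9041


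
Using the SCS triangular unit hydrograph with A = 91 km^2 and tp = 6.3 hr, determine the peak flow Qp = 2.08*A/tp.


SCS formula: Qp = 2.08 * A / tp.
Qp = 2.08 * 91 / 6.3
   = 189.28 / 6.3
   = 30.04 m^3/s per cm.

30.04


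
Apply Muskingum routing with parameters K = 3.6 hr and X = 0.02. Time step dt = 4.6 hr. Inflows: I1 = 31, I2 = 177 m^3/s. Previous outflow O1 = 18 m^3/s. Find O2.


Muskingum coefficients:
denom = 2*K*(1-X) + dt = 2*3.6*(1-0.02) + 4.6 = 11.656.
C0 = (dt - 2*K*X)/denom = (4.6 - 2*3.6*0.02)/11.656 = 0.3823.
C1 = (dt + 2*K*X)/denom = (4.6 + 2*3.6*0.02)/11.656 = 0.407.
C2 = (2*K*(1-X) - dt)/denom = 0.2107.
O2 = C0*I2 + C1*I1 + C2*O1
   = 0.3823*177 + 0.407*31 + 0.2107*18
   = 84.08 m^3/s.

84.08


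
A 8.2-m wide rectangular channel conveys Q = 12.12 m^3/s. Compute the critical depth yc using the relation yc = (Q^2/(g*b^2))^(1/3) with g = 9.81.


Using yc = (Q^2 / (g * b^2))^(1/3):
Q^2 = 12.12^2 = 146.89.
g * b^2 = 9.81 * 8.2^2 = 9.81 * 67.24 = 659.62.
Q^2 / (g*b^2) = 146.89 / 659.62 = 0.2227.
yc = 0.2227^(1/3) = 0.6061 m.

0.6061


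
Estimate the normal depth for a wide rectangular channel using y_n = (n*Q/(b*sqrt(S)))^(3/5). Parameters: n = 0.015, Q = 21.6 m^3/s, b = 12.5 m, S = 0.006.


We use the wide-channel approximation y_n = (n*Q/(b*sqrt(S)))^(3/5).
sqrt(S) = sqrt(0.006) = 0.07746.
Numerator: n*Q = 0.015 * 21.6 = 0.324.
Denominator: b*sqrt(S) = 12.5 * 0.07746 = 0.96825.
arg = 0.3346.
y_n = 0.3346^(3/5) = 0.5185 m.

0.5185


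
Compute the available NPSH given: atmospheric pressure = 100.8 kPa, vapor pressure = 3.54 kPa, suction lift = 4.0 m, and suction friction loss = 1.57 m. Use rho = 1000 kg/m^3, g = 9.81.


NPSHa = p_atm/(rho*g) - z_s - hf_s - p_vap/(rho*g).
p_atm/(rho*g) = 100.8*1000 / (1000*9.81) = 10.275 m.
p_vap/(rho*g) = 3.54*1000 / (1000*9.81) = 0.361 m.
NPSHa = 10.275 - 4.0 - 1.57 - 0.361
      = 4.34 m.

4.34


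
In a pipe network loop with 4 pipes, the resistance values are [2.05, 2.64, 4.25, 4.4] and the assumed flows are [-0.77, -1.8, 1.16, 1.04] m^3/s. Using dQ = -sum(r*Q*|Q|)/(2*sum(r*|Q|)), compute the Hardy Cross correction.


Numerator terms (r*Q*|Q|): 2.05*-0.77*|-0.77| = -1.2154; 2.64*-1.8*|-1.8| = -8.5536; 4.25*1.16*|1.16| = 5.7188; 4.4*1.04*|1.04| = 4.759.
Sum of numerator = 0.7088.
Denominator terms (r*|Q|): 2.05*|-0.77| = 1.5785; 2.64*|-1.8| = 4.752; 4.25*|1.16| = 4.93; 4.4*|1.04| = 4.576.
2 * sum of denominator = 2 * 15.8365 = 31.673.
dQ = -0.7088 / 31.673 = -0.0224 m^3/s.

-0.0224


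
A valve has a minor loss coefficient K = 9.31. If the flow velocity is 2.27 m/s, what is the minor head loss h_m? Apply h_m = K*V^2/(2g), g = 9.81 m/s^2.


Minor loss formula: h_m = K * V^2/(2g).
V^2 = 2.27^2 = 5.1529.
V^2/(2g) = 5.1529 / 19.62 = 0.2626 m.
h_m = 9.31 * 0.2626 = 2.4451 m.

2.4451


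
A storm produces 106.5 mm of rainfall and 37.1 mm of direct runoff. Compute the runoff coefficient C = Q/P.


The runoff coefficient C = runoff depth / rainfall depth.
C = 37.1 / 106.5
  = 0.3484.

0.3484


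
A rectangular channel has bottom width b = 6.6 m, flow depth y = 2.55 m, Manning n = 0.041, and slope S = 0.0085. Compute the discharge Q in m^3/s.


For a rectangular channel, the cross-sectional area A = b * y = 6.6 * 2.55 = 16.83 m^2.
The wetted perimeter P = b + 2y = 6.6 + 2*2.55 = 11.7 m.
Hydraulic radius R = A/P = 16.83/11.7 = 1.4385 m.
Velocity V = (1/n)*R^(2/3)*S^(1/2) = (1/0.041)*1.4385^(2/3)*0.0085^(1/2) = 2.8654 m/s.
Discharge Q = A * V = 16.83 * 2.8654 = 48.225 m^3/s.

48.225


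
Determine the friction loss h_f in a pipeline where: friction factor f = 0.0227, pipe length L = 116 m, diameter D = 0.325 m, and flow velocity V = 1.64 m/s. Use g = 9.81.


Darcy-Weisbach equation: h_f = f * (L/D) * V^2/(2g).
f * L/D = 0.0227 * 116/0.325 = 8.1022.
V^2/(2g) = 1.64^2 / (2*9.81) = 2.6896 / 19.62 = 0.1371 m.
h_f = 8.1022 * 0.1371 = 1.111 m.

1.111


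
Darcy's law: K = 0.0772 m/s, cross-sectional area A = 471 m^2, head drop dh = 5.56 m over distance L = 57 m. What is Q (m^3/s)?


Darcy's law: Q = K * A * i, where i = dh/L.
Hydraulic gradient i = 5.56 / 57 = 0.097544.
Q = 0.0772 * 471 * 0.097544
  = 3.5468 m^3/s.

3.5468


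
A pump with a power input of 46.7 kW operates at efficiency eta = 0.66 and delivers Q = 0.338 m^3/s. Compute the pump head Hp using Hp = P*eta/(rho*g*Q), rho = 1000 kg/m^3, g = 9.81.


Pump head formula: Hp = P * eta / (rho * g * Q).
Numerator: P * eta = 46.7 * 1000 * 0.66 = 30822.0 W.
Denominator: rho * g * Q = 1000 * 9.81 * 0.338 = 3315.78.
Hp = 30822.0 / 3315.78 = 9.3 m.

9.3


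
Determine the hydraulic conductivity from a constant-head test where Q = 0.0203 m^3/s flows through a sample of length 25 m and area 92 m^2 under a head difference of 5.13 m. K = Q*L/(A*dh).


From K = Q*L / (A*dh):
Numerator: Q*L = 0.0203 * 25 = 0.5075.
Denominator: A*dh = 92 * 5.13 = 471.96.
K = 0.5075 / 471.96 = 0.001075 m/s.

0.001075


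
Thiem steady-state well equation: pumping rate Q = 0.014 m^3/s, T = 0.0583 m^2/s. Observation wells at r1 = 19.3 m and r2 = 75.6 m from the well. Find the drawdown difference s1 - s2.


Thiem equation: s1 - s2 = Q/(2*pi*T) * ln(r2/r1).
ln(r2/r1) = ln(75.6/19.3) = 1.3654.
Q/(2*pi*T) = 0.014 / (2*pi*0.0583) = 0.014 / 0.3663 = 0.0382.
s1 - s2 = 0.0382 * 1.3654 = 0.0522 m.

0.0522


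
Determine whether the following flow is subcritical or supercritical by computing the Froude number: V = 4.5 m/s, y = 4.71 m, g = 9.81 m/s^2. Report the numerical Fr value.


The Froude number is defined as Fr = V / sqrt(g*y).
g*y = 9.81 * 4.71 = 46.2051.
sqrt(g*y) = sqrt(46.2051) = 6.7974.
Fr = 4.5 / 6.7974 = 0.662.
Since Fr < 1, the flow is subcritical.

0.662


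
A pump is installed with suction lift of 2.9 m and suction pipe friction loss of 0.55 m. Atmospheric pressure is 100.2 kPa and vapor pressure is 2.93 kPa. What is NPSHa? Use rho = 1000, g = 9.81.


NPSHa = p_atm/(rho*g) - z_s - hf_s - p_vap/(rho*g).
p_atm/(rho*g) = 100.2*1000 / (1000*9.81) = 10.214 m.
p_vap/(rho*g) = 2.93*1000 / (1000*9.81) = 0.299 m.
NPSHa = 10.214 - 2.9 - 0.55 - 0.299
      = 6.47 m.

6.47


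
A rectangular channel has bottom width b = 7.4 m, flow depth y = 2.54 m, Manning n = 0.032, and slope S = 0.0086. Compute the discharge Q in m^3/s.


For a rectangular channel, the cross-sectional area A = b * y = 7.4 * 2.54 = 18.8 m^2.
The wetted perimeter P = b + 2y = 7.4 + 2*2.54 = 12.48 m.
Hydraulic radius R = A/P = 18.8/12.48 = 1.5061 m.
Velocity V = (1/n)*R^(2/3)*S^(1/2) = (1/0.032)*1.5061^(2/3)*0.0086^(1/2) = 3.8077 m/s.
Discharge Q = A * V = 18.8 * 3.8077 = 71.57 m^3/s.

71.57


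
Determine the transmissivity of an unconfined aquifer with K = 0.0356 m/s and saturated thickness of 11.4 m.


Transmissivity is defined as T = K * h.
T = 0.0356 * 11.4
  = 0.4058 m^2/s.

0.4058


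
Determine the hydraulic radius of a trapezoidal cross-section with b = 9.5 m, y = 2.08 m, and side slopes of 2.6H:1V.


For a trapezoidal section with side slope z:
A = (b + z*y)*y = (9.5 + 2.6*2.08)*2.08 = 31.009 m^2.
P = b + 2*y*sqrt(1 + z^2) = 9.5 + 2*2.08*sqrt(1 + 2.6^2) = 21.088 m.
R = A/P = 31.009 / 21.088 = 1.4704 m.

1.4704


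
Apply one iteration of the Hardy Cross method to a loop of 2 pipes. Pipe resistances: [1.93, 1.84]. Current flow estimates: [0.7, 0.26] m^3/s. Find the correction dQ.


Numerator terms (r*Q*|Q|): 1.93*0.7*|0.7| = 0.9457; 1.84*0.26*|0.26| = 0.1244.
Sum of numerator = 1.0701.
Denominator terms (r*|Q|): 1.93*|0.7| = 1.351; 1.84*|0.26| = 0.4784.
2 * sum of denominator = 2 * 1.8294 = 3.6588.
dQ = -1.0701 / 3.6588 = -0.2925 m^3/s.

-0.2925
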